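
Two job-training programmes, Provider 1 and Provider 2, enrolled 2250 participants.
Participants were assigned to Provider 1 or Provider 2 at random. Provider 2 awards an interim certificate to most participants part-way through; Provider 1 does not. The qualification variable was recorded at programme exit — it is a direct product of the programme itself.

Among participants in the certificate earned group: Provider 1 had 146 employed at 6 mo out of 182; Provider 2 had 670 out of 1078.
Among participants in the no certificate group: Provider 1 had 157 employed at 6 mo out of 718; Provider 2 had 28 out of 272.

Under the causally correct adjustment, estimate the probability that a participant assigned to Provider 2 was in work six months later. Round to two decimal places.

0.52

Provider 1 is higher inside every qualification attained during the programme stratum but Provider 2 is higher in aggregate. Whether to stratify depends on how qualification attained during the programme relates to the programme.
Qualification attained during the programme here is a post-treatment variable shaped by the programme; conditioning on it would introduce bias rather than remove it. The overall comparison is the causal one.
So P(outcome | do(Provider 2)) is just the pooled rate for Provider 2: 698/1350 = 0.517.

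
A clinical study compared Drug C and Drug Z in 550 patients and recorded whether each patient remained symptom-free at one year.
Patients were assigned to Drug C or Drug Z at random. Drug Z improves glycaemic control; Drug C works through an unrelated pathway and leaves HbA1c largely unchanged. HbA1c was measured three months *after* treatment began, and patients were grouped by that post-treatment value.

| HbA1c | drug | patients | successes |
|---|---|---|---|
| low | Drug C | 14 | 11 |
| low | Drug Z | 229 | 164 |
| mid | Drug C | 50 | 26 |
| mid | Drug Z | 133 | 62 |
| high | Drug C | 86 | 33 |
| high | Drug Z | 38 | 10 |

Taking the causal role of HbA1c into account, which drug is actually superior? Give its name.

Drug Z

Drug C is higher inside every HbA1c stratum but Drug Z is higher in aggregate. Whether to stratify depends on how HbA1c relates to the drug.
HbA1c is downstream of the drug. One should not condition on a consequence of treatment, so the overall rates are the right comparison.
Pooled: Drug C 46.7% vs Drug Z 59.0%; Drug Z is higher overall.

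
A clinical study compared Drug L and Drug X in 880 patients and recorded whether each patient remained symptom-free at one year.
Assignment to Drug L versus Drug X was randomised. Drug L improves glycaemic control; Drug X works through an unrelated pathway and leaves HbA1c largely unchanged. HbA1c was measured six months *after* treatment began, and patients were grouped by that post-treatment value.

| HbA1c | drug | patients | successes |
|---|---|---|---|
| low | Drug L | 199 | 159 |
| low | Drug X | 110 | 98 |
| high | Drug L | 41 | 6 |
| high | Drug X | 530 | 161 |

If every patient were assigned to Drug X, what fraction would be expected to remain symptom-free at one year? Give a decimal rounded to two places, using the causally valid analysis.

The distribution of HbA1c is itself part of what the drug does — it is an intermediate outcome. Holding it fixed would remove that part of the effect; the total effect is the pooled difference.
So P(outcome | do(Drug X)) is just the pooled rate for Drug X: 259/640 = 0.405.

0.40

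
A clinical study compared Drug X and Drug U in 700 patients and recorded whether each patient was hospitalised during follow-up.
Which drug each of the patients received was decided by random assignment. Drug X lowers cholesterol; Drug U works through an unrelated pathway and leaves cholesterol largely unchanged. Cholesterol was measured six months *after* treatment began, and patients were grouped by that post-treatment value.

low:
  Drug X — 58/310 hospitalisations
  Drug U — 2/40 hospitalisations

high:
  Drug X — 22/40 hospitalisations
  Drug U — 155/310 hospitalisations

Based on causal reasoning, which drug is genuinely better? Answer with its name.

Drug X

Drug U is lower inside every cholesterol stratum but Drug X is lower in aggregate. Whether to stratify depends on how cholesterol relates to the drug.
The distribution of cholesterol is itself part of what the drug does — it is an intermediate outcome. Holding it fixed would remove that part of the effect; the total effect is the pooled difference.
Pooled: Drug X 22.9% vs Drug U 44.9%; Drug X is lower overall.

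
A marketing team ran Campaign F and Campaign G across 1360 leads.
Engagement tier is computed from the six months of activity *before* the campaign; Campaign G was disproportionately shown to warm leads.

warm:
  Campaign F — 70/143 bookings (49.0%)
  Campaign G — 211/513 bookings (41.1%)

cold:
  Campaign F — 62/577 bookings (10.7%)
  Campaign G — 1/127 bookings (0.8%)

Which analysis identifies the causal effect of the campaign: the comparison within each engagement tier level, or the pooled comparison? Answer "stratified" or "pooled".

The engagement tier-specific comparison favours Campaign F throughout, but the pooled figures favour Campaign G. The question is whether to condition on engagement tier.
Engagement tier is set before the campaign has any effect — it is not caused by the campaign — and it independently drives the outcome. That makes it a confounder, so the causal comparison is within engagement tier levels.
Within each level — warm: 49.0% vs 41.1%; cold: 10.7% vs 0.8% — Campaign F is higher every time.

stratified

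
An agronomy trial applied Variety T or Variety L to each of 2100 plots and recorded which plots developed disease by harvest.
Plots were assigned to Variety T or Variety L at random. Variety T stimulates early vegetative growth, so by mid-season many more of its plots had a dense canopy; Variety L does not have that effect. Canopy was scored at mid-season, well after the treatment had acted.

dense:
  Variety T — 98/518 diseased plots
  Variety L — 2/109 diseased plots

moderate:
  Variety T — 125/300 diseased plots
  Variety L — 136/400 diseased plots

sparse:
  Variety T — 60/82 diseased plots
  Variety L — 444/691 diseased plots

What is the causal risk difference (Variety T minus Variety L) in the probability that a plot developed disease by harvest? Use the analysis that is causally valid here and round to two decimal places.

Within every mid-season canopy level Variety L has the lower rate, yet pooled Variety T does — Simpson's reversal.
The distribution of mid-season canopy is itself part of what the variety does — it is an intermediate outcome. Holding it fixed would remove that part of the effect; the total effect is the pooled difference.
The causal difference is the pooled difference: 0.314 − 0.485 = -0.171.

-0.17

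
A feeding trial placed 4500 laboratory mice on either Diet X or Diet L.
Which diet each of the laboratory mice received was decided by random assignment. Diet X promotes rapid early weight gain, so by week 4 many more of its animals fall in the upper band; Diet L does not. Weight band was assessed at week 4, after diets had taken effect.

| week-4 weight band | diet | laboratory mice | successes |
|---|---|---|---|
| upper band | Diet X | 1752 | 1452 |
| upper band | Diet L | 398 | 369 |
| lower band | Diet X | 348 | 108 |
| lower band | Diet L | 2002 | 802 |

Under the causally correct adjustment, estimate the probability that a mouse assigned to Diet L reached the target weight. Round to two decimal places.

Within every week-4 weight band level Diet L has the higher rate, yet pooled Diet X does — Simpson's reversal.
The distribution of week-4 weight band is itself part of what the diet does — it is an intermediate outcome. Holding it fixed would remove that part of the effect; the total effect is the pooled difference.
So P(outcome | do(Diet L)) is just the pooled rate for Diet L: 1171/2400 = 0.488.

0.49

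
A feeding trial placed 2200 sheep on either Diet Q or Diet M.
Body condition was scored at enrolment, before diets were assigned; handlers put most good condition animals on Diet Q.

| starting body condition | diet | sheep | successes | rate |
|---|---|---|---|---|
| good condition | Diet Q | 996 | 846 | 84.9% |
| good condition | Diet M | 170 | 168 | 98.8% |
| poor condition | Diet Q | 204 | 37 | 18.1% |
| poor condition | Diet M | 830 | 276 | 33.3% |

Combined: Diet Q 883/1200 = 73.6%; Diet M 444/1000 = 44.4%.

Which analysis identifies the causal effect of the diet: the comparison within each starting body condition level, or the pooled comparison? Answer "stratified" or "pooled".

stratified

Since starting body condition is a pre-existing factor (not a product of the diet) and it affects the outcome on its own, it is a confounder. The stratified rates, not the pooled rate, identify the causal effect.
Within each level — good condition: 84.9% vs 98.8%; poor condition: 18.1% vs 33.3% — Diet M is higher every time.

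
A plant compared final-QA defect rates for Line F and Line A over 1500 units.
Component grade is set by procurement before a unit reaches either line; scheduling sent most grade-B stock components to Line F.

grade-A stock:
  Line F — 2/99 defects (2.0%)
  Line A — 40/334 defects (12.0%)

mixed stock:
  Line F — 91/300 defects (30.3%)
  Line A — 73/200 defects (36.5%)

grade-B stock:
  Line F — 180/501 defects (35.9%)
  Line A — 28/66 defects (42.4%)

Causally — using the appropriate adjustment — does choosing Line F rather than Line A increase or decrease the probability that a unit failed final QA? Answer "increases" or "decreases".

decreases

Within every component grade level Line F has the lower rate, yet pooled Line A does — Simpson's reversal.
Since component grade is a pre-existing factor (not a product of the line) and it affects the outcome on its own, it is a confounder. The stratified rates, not the pooled rate, identify the causal effect.
Within each level — grade-A stock: 2.0% vs 12.0%; mixed stock: 30.3% vs 36.5%; grade-B stock: 35.9% vs 42.4% — Line F is lower every time.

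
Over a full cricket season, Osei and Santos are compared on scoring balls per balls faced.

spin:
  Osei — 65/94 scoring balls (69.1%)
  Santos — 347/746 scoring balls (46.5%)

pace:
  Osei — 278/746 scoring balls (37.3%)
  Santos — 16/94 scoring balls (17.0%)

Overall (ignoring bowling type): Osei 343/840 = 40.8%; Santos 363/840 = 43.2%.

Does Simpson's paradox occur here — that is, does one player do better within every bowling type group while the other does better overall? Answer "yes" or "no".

yes

Within each bowling type level (spin 69.1% vs 46.5%; pace 37.3% vs 17.0%), Osei has the higher rate every time. Pooled: 40.8% vs 43.2% — Santos has the higher rate overall. The two comparisons disagree.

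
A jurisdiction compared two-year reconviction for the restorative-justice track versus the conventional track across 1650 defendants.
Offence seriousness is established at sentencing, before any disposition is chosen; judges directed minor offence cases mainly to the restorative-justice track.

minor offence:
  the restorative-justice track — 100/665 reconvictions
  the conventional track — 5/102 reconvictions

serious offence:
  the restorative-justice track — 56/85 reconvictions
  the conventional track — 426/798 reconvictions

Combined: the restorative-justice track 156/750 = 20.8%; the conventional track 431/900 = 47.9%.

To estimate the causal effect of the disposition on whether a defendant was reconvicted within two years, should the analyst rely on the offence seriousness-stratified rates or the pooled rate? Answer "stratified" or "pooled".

The offence seriousness-specific comparison favours the conventional track throughout, but the pooled figures favour the restorative-justice track. The question is whether to condition on offence seriousness.
Nothing the disposition does changes offence seriousness; the imbalance is an allocation artefact. With offence seriousness also predicting the outcome, the pooled figure is confounded, and the within-stratum comparison is the causal one.
Within each level — minor offence: 15.0% vs 4.9%; serious offence: 65.9% vs 53.4% — the conventional track is lower every time.

stratified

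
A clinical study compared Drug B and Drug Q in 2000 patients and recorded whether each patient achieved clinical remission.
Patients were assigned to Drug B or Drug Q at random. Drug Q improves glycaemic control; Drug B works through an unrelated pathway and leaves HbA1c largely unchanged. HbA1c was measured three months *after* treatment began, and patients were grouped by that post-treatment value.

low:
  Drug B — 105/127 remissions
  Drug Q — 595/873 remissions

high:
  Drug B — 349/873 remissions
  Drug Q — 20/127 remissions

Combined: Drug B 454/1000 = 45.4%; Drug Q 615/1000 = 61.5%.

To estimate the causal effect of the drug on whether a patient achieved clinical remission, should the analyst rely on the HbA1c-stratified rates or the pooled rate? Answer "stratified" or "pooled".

The HbA1c-specific comparison favours Drug B throughout, but the pooled figures favour Drug Q. The question is whether to condition on HbA1c.
HbA1c lies on the pathway drug → HbA1c → outcome, so adjusting for it blocks the indirect effect. For the total causal effect of drug, use the unadjusted pooled rates.
Pooled: Drug B 45.4% vs Drug Q 61.5%; Drug Q is higher overall.

pooled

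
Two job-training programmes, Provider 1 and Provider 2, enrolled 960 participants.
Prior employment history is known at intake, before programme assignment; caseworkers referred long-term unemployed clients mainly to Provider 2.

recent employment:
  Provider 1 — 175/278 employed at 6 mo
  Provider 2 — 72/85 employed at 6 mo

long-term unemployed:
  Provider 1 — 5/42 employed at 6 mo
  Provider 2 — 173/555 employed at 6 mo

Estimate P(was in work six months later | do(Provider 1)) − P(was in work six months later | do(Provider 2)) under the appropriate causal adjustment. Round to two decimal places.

Prior employment history is set before the programme has any effect — it is not caused by the programme — and it independently drives the outcome. That makes it a confounder, so the causal comparison is within prior employment history levels.
Adjusting over the population distribution of prior employment history: 0.378·(0.629−0.847) + 0.622·(0.119−0.312) = -0.202.

-0.20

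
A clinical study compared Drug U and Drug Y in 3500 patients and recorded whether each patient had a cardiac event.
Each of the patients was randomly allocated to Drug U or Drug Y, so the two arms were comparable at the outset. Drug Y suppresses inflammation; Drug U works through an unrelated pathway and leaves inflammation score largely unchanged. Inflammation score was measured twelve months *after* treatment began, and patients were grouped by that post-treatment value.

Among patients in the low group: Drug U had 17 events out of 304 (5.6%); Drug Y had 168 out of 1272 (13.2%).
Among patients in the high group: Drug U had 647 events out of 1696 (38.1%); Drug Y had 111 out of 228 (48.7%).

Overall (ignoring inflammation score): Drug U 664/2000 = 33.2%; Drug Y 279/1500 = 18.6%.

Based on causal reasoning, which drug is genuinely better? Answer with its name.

Drug Y

Drug U is lower inside every inflammation score stratum but Drug Y is lower in aggregate. Whether to stratify depends on how inflammation score relates to the drug.
Stratifying would compare drugs among patients the drugs themselves sorted into inflammation score groups — a form of selection on an intermediate. The unconditioned pooled rates give the total causal effect.
Pooled: Drug U 33.2% vs Drug Y 18.6%; Drug Y is lower overall.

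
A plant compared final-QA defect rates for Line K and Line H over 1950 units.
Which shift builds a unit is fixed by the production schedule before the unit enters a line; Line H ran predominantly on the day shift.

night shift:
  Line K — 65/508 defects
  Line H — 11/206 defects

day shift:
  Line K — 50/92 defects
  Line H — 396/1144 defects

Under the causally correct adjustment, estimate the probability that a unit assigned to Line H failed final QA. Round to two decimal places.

Shift satisfies the back-door criterion: it is not a descendant of the line, and it blocks the spurious path from line to outcome. Adjusting for it (i.e., using the within-shift rates) gives the causal effect.
Standardising Line H to the population shift mix: 0.366·11/206 + 0.634·396/1144 = 0.239.

0.24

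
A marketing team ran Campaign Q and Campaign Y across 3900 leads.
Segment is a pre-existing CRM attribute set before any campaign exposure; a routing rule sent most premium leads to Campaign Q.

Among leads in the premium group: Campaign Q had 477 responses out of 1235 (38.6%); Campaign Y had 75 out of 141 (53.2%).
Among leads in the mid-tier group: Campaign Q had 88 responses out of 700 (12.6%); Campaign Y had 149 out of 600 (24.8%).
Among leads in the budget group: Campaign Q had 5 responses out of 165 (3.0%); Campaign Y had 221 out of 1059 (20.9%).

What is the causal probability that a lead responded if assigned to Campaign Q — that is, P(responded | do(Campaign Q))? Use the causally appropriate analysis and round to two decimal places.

The customer segment-specific comparison favours Campaign Y throughout, but the pooled figures favour Campaign Q. The question is whether to condition on customer segment.
Since customer segment is a pre-existing factor (not a product of the campaign) and it affects the outcome on its own, it is a confounder. The stratified rates, not the pooled rate, identify the causal effect.
Standardising Campaign Q to the population customer segment mix: 0.353·477/1235 + 0.333·88/700 + 0.314·5/165 = 0.188.

0.19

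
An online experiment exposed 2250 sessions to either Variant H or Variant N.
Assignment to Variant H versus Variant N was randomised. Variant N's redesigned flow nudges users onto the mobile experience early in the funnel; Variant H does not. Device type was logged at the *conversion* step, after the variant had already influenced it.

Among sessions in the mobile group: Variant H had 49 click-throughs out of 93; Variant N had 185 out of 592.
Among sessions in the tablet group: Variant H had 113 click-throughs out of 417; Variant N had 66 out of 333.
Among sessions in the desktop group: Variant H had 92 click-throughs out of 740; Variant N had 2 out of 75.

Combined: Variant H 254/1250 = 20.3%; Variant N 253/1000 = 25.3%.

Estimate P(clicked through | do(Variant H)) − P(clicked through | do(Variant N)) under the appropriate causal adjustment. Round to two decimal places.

-0.05

Stratifying would compare variants among sessions the variants themselves sorted into device type groups — a form of selection on an intermediate. The unconditioned pooled rates give the total causal effect.
The causal difference is the pooled difference: 0.203 − 0.253 = -0.050.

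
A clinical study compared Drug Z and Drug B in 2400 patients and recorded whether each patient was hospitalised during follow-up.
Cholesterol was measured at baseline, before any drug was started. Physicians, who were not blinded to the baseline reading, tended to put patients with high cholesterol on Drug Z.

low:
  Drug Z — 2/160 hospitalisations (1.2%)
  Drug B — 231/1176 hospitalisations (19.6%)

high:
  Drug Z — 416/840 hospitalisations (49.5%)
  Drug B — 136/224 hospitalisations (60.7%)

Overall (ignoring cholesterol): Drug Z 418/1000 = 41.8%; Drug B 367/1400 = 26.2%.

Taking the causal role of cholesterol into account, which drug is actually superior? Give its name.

Cholesterol satisfies the back-door criterion: it is not a descendant of the drug, and it blocks the spurious path from drug to outcome. Adjusting for it (i.e., using the within-cholesterol rates) gives the causal effect.
Within each level — low: 1.2% vs 19.6%; high: 49.5% vs 60.7% — Drug Z is lower every time.

Drug Z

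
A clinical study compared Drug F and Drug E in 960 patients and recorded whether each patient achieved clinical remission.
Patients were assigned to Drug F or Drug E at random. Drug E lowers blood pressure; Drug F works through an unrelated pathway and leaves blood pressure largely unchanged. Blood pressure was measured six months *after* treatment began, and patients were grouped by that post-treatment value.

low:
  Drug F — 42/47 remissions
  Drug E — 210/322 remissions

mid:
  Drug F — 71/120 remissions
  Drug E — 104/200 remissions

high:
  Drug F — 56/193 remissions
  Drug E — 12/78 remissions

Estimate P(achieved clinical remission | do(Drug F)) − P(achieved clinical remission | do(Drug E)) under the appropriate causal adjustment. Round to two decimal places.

-0.07

Blood pressure is downstream of the drug. One should not condition on a consequence of treatment, so the overall rates are the right comparison.
The causal difference is the pooled difference: 0.469 − 0.543 = -0.074.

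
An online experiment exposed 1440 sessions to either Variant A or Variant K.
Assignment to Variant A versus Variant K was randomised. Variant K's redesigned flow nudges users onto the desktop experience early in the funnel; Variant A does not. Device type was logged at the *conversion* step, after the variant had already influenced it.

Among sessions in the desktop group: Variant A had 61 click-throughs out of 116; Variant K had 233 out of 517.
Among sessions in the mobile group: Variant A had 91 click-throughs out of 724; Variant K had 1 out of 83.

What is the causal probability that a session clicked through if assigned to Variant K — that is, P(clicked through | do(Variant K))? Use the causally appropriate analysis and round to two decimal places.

Device type here is a post-treatment variable shaped by the variant; conditioning on it would introduce bias rather than remove it. The overall comparison is the causal one.
So P(outcome | do(Variant K)) is just the pooled rate for Variant K: 234/600 = 0.390.

0.39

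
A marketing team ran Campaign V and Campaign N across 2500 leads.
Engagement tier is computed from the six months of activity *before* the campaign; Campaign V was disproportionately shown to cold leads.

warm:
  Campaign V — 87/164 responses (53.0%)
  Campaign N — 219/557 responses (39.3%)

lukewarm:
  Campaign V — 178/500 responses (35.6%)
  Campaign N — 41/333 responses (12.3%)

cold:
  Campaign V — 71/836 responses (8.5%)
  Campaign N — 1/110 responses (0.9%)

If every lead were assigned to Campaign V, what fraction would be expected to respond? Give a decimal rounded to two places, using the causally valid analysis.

0.30

Engagement tier is set before the campaign has any effect — it is not caused by the campaign — and it independently drives the outcome. That makes it a confounder, so the causal comparison is within engagement tier levels.
Standardising Campaign V to the population engagement tier mix: 0.288·87/164 + 0.333·178/500 + 0.378·71/836 = 0.304.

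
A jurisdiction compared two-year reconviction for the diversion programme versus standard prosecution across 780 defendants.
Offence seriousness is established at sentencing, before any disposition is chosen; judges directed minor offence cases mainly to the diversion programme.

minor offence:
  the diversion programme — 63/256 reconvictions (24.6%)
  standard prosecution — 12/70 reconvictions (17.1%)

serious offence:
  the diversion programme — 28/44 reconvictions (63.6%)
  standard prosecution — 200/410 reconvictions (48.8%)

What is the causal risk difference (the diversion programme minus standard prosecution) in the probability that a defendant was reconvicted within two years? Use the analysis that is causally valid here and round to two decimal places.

+0.12

Within every offence seriousness level standard prosecution has the lower rate, yet pooled the diversion programme does — Simpson's reversal.
Offence seriousness differs across dispositions for reasons unrelated to any effect of the disposition itself, and it separately predicts the outcome — a classic confounder. We must compare within offence seriousness levels.
Adjusting over the population distribution of offence seriousness: 0.418·(0.246−0.171) + 0.582·(0.636−0.488) = +0.118.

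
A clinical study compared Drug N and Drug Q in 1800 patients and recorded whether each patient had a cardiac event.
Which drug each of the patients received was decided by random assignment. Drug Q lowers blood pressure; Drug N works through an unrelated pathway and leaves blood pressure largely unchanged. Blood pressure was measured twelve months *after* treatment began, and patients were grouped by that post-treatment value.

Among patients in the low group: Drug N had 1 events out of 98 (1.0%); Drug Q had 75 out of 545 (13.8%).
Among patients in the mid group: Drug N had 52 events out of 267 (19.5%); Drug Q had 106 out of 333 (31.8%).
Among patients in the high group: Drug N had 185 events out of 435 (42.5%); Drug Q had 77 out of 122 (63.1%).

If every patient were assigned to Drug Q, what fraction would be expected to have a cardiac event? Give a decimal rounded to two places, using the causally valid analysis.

0.26

The blood pressure-specific comparison favours Drug N throughout, but the pooled figures favour Drug Q. The question is whether to condition on blood pressure.
Blood pressure lies on the pathway drug → blood pressure → outcome, so adjusting for it blocks the indirect effect. For the total causal effect of drug, use the unadjusted pooled rates.
So P(outcome | do(Drug Q)) is just the pooled rate for Drug Q: 258/1000 = 0.258.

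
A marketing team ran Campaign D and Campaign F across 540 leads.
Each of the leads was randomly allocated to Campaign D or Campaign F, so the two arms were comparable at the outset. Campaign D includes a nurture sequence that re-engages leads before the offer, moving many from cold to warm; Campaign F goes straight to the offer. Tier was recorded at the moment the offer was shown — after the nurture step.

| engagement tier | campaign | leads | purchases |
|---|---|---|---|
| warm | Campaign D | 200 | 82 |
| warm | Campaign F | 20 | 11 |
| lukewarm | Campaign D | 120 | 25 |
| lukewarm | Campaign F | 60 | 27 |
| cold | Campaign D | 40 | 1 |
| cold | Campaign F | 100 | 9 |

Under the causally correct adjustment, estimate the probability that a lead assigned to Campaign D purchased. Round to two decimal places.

0.30

The engagement tier-specific comparison favours Campaign F throughout, but the pooled figures favour Campaign D. The question is whether to condition on engagement tier.
Engagement tier is downstream of the campaign. One should not condition on a consequence of treatment, so the overall rates are the right comparison.
So P(outcome | do(Campaign D)) is just the pooled rate for Campaign D: 108/360 = 0.300.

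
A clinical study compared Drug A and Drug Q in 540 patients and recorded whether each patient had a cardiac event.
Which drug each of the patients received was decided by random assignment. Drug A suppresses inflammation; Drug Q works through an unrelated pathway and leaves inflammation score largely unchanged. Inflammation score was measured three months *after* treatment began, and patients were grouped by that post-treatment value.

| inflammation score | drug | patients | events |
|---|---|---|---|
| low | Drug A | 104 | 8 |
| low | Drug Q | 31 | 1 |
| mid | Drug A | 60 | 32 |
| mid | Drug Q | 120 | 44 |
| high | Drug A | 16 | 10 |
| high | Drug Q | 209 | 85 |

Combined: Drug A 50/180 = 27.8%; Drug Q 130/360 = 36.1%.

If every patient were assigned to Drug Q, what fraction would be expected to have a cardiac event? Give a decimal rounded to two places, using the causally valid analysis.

Inflammation score is recorded after the drug and is itself shifted by it — it sits on the causal path from drug to outcome. Conditioning on a mediator would strip out part of the effect we want; the pooled comparison gives the total causal effect.
So P(outcome | do(Drug Q)) is just the pooled rate for Drug Q: 130/360 = 0.361.

0.36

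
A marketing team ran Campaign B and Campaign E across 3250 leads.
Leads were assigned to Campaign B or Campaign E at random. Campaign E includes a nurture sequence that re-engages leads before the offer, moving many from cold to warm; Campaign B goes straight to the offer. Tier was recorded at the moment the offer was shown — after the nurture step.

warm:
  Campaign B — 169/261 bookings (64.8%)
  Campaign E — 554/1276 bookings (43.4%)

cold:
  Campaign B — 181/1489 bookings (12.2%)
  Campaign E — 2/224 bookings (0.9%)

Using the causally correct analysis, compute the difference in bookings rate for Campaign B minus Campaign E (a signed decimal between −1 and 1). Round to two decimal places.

-0.17

Within every engagement tier level Campaign B has the higher rate, yet pooled Campaign E does — Simpson's reversal.
Because the campaign influences engagement tier, engagement tier is a post-treatment mediator, not a confounder. Stratifying on it would bias the estimate; the causal effect is the crude pooled difference.
The causal difference is the pooled difference: 0.200 − 0.371 = -0.171.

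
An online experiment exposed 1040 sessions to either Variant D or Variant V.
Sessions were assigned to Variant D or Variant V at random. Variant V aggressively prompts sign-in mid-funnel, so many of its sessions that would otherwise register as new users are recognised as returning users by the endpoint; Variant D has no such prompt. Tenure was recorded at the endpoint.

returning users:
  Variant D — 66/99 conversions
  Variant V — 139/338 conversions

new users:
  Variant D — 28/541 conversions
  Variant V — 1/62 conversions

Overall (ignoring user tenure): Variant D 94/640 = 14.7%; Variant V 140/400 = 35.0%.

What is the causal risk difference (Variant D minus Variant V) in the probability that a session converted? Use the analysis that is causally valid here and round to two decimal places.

The user tenure-specific comparison favours Variant D throughout, but the pooled figures favour Variant V. The question is whether to condition on user tenure.
User tenure is recorded after the variant and is itself shifted by it — it sits on the causal path from variant to outcome. Conditioning on a mediator would strip out part of the effect we want; the pooled comparison gives the total causal effect.
The causal difference is the pooled difference: 0.147 − 0.350 = -0.203.

-0.20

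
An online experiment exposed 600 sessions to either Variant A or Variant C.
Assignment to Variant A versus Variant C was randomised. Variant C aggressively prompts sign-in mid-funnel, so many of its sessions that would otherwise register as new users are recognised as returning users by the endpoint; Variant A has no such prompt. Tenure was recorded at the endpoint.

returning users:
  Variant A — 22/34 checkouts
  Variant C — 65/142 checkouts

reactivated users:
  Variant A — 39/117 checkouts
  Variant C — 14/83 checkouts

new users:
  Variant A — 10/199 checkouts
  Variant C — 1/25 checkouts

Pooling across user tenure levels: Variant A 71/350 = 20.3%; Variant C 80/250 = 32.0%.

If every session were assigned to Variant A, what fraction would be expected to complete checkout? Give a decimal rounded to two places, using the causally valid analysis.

Variant A is higher inside every user tenure stratum but Variant C is higher in aggregate. Whether to stratify depends on how user tenure relates to the variant.
Because the variant influences user tenure, user tenure is a post-treatment mediator, not a confounder. Stratifying on it would bias the estimate; the causal effect is the crude pooled difference.
So P(outcome | do(Variant A)) is just the pooled rate for Variant A: 71/350 = 0.203.

0.20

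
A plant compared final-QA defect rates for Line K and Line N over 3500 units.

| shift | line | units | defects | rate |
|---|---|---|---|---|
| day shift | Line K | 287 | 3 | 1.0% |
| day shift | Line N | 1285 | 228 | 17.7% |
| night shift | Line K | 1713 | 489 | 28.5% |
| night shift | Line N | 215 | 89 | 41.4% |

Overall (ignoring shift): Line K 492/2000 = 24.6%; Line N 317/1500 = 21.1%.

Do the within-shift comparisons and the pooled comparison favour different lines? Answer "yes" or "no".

Within each shift level (day shift 1.0% vs 17.7%; night shift 28.5% vs 41.4%), Line K has the lower rate every time. Pooled: 24.6% vs 21.1% — Line N has the lower rate overall. The two comparisons disagree.

yes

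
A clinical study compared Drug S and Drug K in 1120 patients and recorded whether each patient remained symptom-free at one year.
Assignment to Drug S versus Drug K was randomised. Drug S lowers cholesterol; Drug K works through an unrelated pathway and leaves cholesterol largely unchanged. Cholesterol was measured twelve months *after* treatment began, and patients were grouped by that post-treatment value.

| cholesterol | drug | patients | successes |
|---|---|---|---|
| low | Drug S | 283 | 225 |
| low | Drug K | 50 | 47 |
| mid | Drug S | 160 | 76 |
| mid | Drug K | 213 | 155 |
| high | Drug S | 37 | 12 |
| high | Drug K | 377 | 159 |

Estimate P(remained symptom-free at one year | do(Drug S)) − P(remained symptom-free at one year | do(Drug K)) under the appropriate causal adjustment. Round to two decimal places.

Cholesterol is recorded after the drug and is itself shifted by it — it sits on the causal path from drug to outcome. Conditioning on a mediator would strip out part of the effect we want; the pooled comparison gives the total causal effect.
The causal difference is the pooled difference: 0.652 − 0.564 = +0.088.

+0.09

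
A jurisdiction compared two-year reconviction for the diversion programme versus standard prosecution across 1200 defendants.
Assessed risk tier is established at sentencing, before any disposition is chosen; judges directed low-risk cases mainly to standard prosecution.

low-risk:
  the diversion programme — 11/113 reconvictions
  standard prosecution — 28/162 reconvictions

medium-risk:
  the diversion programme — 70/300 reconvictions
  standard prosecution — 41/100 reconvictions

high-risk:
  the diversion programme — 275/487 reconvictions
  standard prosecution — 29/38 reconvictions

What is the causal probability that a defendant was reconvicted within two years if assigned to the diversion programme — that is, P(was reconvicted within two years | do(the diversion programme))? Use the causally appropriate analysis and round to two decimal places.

Nothing the disposition does changes assessed risk tier; the imbalance is an allocation artefact. With assessed risk tier also predicting the outcome, the pooled figure is confounded, and the within-stratum comparison is the causal one.
Standardising the diversion programme to the population assessed risk tier mix: 0.229·11/113 + 0.333·70/300 + 0.438·275/487 = 0.347.

0.35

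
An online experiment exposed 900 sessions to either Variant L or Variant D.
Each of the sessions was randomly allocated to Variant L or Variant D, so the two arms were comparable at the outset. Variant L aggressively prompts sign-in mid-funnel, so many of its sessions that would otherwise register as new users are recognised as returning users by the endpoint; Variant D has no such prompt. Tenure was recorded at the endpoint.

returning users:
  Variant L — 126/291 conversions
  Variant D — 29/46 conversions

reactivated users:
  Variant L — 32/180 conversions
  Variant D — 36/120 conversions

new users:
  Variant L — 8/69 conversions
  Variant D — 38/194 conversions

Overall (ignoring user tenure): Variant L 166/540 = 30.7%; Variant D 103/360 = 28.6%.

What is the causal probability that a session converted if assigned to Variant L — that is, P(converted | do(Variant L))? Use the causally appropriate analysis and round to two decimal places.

The distribution of user tenure is itself part of what the variant does — it is an intermediate outcome. Holding it fixed would remove that part of the effect; the total effect is the pooled difference.
So P(outcome | do(Variant L)) is just the pooled rate for Variant L: 166/540 = 0.307.

0.31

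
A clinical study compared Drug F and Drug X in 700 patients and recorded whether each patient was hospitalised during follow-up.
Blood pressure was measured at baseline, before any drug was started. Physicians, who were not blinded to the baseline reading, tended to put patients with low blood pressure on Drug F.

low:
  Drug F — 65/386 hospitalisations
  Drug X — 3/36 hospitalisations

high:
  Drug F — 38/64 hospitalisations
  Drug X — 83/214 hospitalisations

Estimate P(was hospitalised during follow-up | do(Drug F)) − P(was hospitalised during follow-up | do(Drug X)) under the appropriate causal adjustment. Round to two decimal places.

+0.13

Within every blood pressure level Drug X has the lower rate, yet pooled Drug F does — Simpson's reversal.
Blood pressure is set before the drug has any effect — it is not caused by the drug — and it independently drives the outcome. That makes it a confounder, so the causal comparison is within blood pressure levels.
Adjusting over the population distribution of blood pressure: 0.603·(0.168−0.083) + 0.397·(0.594−0.388) = +0.133.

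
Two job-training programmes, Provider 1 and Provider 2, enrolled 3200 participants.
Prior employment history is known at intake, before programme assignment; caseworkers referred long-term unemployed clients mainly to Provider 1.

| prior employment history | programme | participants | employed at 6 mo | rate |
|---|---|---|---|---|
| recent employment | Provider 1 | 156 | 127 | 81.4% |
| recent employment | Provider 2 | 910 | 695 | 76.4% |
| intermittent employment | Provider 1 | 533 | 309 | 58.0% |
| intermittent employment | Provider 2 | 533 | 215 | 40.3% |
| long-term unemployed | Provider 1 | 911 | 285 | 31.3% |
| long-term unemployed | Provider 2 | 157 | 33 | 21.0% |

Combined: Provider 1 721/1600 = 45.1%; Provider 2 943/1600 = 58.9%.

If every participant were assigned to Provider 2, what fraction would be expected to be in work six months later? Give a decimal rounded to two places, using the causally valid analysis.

The prior employment history-specific comparison favours Provider 1 throughout, but the pooled figures favour Provider 2. The question is whether to condition on prior employment history.
Here prior employment history is a common cause — it drives both which programme a case falls under and the outcome. The crude comparison mixes populations; the stratum-specific rates are the causally relevant ones.
Standardising Provider 2 to the population prior employment history mix: 0.333·695/910 + 0.333·215/533 + 0.334·33/157 = 0.459.

0.46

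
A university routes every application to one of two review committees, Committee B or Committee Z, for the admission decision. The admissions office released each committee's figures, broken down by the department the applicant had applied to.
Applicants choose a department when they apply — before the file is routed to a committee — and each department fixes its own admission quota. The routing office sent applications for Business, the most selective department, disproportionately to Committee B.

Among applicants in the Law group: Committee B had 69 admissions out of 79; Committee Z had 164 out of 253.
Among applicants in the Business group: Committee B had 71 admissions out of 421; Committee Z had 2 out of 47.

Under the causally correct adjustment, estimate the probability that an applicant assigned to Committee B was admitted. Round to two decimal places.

0.46

The stratified and pooled comparisons disagree (Committee B wins within each department; Committee Z wins overall), so the answer turns on the causal role of department.
Department satisfies the back-door criterion: it is not a descendant of the review committee, and it blocks the spurious path from review committee to outcome. Adjusting for it (i.e., using the within-department rates) gives the causal effect.
Standardising Committee B to the population department mix: 0.415·69/79 + 0.585·71/421 = 0.461.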